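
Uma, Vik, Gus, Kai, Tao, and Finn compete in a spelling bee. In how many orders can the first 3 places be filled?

120

This is an ordered selection of 3 from 6: P(6,3).
That gives 6 × 5 × 4 = 120.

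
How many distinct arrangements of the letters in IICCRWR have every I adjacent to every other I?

180

Treat the 2 copies of I as a single block. The multiset to arrange is then {II, C, C, R, R, W}, 6 items in all.
That gives (6)!/(2!·2!) = 180 arrangements.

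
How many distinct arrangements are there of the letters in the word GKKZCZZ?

420

Letter multiplicities in GKKZCZZ: C×1, G×1, K×2, Z×3.
The number of distinct arrangements is 7!/(3!·2!) = 5040/12 = 420.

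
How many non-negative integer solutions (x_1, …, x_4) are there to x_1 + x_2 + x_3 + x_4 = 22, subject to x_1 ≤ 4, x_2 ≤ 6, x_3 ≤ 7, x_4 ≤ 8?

Without the upper bounds there are C(25,3) = 2300 ways to split 22 among 4 variables.
Subtract solutions that violate a single cap (substitute x_i' = x_i − (cap_i+1)): x_1 ≥ 5 gives C(20,3) = 1140; x_2 ≥ 7 gives C(18,3) = 816; x_3 ≥ 8 gives C(17,3) = 680; x_4 ≥ 9 gives C(16,3) = 560. Together 3196.
Add back pairs where two caps are both exceeded: 286 + 220 + 165 + 120 + 84 + 56 = 931.
Subtract triples: 10 + 4 + 1 + 0 = 15.
By inclusion–exclusion the count is 2300 − 3196 + 931 − 15 = 20.

20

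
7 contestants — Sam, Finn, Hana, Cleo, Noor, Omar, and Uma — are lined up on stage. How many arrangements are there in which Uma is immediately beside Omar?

1440

Treat {Uma, Omar} as a single unit. There are 6 units to order, and the pair itself can be ordered 2 ways.
That gives 2 × 6! = 2 × 720 = 1440.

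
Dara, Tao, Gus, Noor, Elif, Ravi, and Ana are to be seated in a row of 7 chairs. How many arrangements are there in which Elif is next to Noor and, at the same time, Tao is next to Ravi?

Treat {Elif,Noor} as one block (2 orders) and {Tao,Ravi} as another (2 orders).
That leaves 5 units to arrange: 2 × 2 × 5! = 4 × 120 = 480.

480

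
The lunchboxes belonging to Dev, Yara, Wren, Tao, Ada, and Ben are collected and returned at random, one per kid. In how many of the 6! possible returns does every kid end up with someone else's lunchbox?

Let Aᵢ be the assignments in which kid i gets their own lunchbox. We want the size of the complement of A₁∪…∪A_6.
By inclusion–exclusion this is Σ_{j=0}^{6} (−1)^j C(6,j)·(6−j)!.
Computing: 720 − 720 + 360 − 120 + 30 − 6 + 1 = 265.

265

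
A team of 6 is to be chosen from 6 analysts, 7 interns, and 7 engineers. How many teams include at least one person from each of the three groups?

32340

With no constraint there are C(20,6) = 38760 possible selections.
Selections missing a whole group: no analysts → C(14,6) = 3003; no interns → C(13,6) = 1716; no engineers → C(13,6) = 1716.
Add back selections omitting two groups (i.e. drawn from a single group): C(6,6) + C(7,6) + C(7,6) = 15.
By inclusion–exclusion: 38760 − 6435 + 15 = 32340.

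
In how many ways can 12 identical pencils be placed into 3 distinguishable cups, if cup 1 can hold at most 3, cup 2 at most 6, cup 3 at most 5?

Without the upper bounds there are C(14,2) = 91 ways to split 12 among 3 cups.
Subtract solutions that violate a single cap (substitute x_i' = x_i − (cap_i+1)): x_1 ≥ 4 gives C(10,2) = 45; x_2 ≥ 7 gives C(7,2) = 21; x_3 ≥ 6 gives C(8,2) = 28. Together 94.
Add back pairs where two caps are both exceeded: 3 + 6 + 0 = 9.
By inclusion–exclusion the count is 91 − 94 + 9 = 6.

6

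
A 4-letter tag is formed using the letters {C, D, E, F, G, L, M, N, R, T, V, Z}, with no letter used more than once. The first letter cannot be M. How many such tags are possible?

The first letter has 12−1 = 11 choices (anything except M).
The remaining 3 letters are filled from the other 11 symbols without repetition: 11 × 10 × 9 = 990.
Total: 11 × 990 = 10890.

10890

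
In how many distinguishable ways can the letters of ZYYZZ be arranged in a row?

ZYYZZ has 5 letters with Y appearing twice and Z appearing 3 times.
So there are 5! / (3!·2!) = 10 distinguishable arrangements.

10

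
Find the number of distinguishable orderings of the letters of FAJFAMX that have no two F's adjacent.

900

There are 7!/(2!·2!) = 1260 arrangements of FAJFAMX in total.
Arrangements with the F's together: treat FF as one letter, giving (6)!/(2!) = 360.
Hence 1260 − 360 = 900.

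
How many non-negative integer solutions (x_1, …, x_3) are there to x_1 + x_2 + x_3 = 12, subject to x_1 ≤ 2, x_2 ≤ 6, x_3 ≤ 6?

Without the upper bounds there are C(14,2) = 91 ways to split 12 among 3 variables.
Subtract solutions that violate a single cap (substitute x_i' = x_i − (cap_i+1)): x_1 ≥ 3 gives C(11,2) = 55; x_2 ≥ 7 gives C(7,2) = 21; x_3 ≥ 7 gives C(7,2) = 21. Together 97.
Add back pairs where two caps are both exceeded: 6 + 6 + 0 = 12.
By inclusion–exclusion the count is 91 − 97 + 12 = 6.

6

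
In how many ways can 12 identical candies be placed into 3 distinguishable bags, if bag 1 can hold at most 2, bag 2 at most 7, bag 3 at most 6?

9

Without the upper bounds there are C(14,2) = 91 ways to split 12 among 3 bags.
Subtract solutions that violate a single cap (substitute x_i' = x_i − (cap_i+1)): x_1 ≥ 3 gives C(11,2) = 55; x_2 ≥ 8 gives C(6,2) = 15; x_3 ≥ 7 gives C(7,2) = 21. Together 91.
Add back pairs where two caps are both exceeded: 3 + 6 + 0 = 9.
By inclusion–exclusion the count is 91 − 91 + 9 = 9.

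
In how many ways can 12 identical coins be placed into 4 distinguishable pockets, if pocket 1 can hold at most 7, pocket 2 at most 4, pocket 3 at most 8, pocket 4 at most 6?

225

Without the upper bounds there are C(15,3) = 455 ways to split 12 among 4 pockets.
Subtract solutions that violate a single cap (substitute x_i' = x_i − (cap_i+1)): x_1 ≥ 8 gives C(7,3) = 35; x_2 ≥ 5 gives C(10,3) = 120; x_3 ≥ 9 gives C(6,3) = 20; x_4 ≥ 7 gives C(8,3) = 56. Together 231.
Add back pairs where two caps are both exceeded: 0 + 0 + 0 + 0 + 1 + 0 = 1.
By inclusion–exclusion the count is 455 − 231 + 1 = 225.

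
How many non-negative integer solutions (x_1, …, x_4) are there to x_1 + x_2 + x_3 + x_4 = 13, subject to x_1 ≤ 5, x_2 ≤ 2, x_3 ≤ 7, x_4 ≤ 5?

62

Without the upper bounds there are C(16,3) = 560 ways to split 13 among 4 variables.
Subtract solutions that violate a single cap (substitute x_i' = x_i − (cap_i+1)): x_1 ≥ 6 gives C(10,3) = 120; x_2 ≥ 3 gives C(13,3) = 286; x_3 ≥ 8 gives C(8,3) = 56; x_4 ≥ 6 gives C(10,3) = 120. Together 582.
Add back pairs where two caps are both exceeded: 35 + 0 + 4 + 10 + 35 + 0 = 84.
By inclusion–exclusion the count is 560 − 582 + 84 = 62.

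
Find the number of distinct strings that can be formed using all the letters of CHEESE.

120

The 6 letters of CHEESE have repeats: E appearing 3 times.
So there are 6! / (3!) = 120 distinguishable arrangements.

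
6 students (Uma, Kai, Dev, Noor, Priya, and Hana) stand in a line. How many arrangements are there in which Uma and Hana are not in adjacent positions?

480

Of the 6! = 720 arrangements, those with Uma and Hana adjacent number 2 × 5! = 240 (treat the pair as a block with 2 internal orders).
Complementary counting: 720 − 240 = 480.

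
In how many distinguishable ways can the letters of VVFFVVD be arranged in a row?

Letter multiplicities in VVFFVVD: D×1, F×2, V×4.
The number of distinct arrangements is 7!/(4!·2!) = 5040/48 = 105.

105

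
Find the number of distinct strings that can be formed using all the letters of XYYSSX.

XYYSSX has 6 letters with S appearing twice, X appearing twice, and Y appearing twice.
So there are 6! / (2!·2!·2!) = 90 distinguishable arrangements.

90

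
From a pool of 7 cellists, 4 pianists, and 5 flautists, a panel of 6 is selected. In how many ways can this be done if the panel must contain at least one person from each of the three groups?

Total 6-person selections from all 16: C(16,6) = 8008.
Selections missing a whole group: no cellists → C(9,6) = 84; no pianists → C(12,6) = 924; no flautists → C(11,6) = 462.
Add back selections omitting two groups (i.e. drawn from a single group): C(7,6) + C(4,6) + C(5,6) = 7.
By inclusion–exclusion: 8008 − 1470 + 7 = 6545.

6545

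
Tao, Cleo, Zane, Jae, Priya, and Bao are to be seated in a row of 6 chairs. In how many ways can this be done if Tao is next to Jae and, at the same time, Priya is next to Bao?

Treat {Tao,Jae} as one block (2 orders) and {Priya,Bao} as another (2 orders).
That leaves 4 units to arrange: 2 × 2 × 4! = 4 × 24 = 96.

96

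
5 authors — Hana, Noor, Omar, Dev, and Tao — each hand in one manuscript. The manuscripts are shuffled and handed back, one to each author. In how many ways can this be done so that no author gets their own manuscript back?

This is the derangement count D_5: permutations of 5 items with no fixed point.
By inclusion–exclusion this is Σ_{j=0}^{5} (−1)^j C(5,j)·(5−j)!.
Computing: 120 − 120 + 60 − 20 + 5 − 1 = 44.

44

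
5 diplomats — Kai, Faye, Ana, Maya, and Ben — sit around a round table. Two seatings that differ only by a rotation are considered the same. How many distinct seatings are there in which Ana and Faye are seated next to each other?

12

Treat {Ana, Faye} as one unit (2 internal orders) and seat the resulting 4 units around the table: (3)! circular arrangements.
So 2 × (3)! = 2 × 6 = 12.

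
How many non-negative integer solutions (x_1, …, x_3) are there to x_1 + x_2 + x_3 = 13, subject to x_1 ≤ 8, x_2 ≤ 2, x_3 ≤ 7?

12

Without the upper bounds there are C(15,2) = 105 ways to split 13 among 3 variables.
Subtract solutions that violate a single cap (substitute x_i' = x_i − (cap_i+1)): x_1 ≥ 9 gives C(6,2) = 15; x_2 ≥ 3 gives C(12,2) = 66; x_3 ≥ 8 gives C(7,2) = 21. Together 102.
Add back pairs where two caps are both exceeded: 3 + 0 + 6 = 9.
By inclusion–exclusion the count is 105 − 102 + 9 = 12.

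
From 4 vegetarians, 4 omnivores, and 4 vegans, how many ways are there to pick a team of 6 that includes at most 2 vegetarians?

Split by how many vegetarians are chosen (0 through 2).
Sum: C(4,0)·C(8,6) + C(4,1)·C(8,5) + C(4,2)·C(8,4) = 28 + 224 + 420 = 672.

672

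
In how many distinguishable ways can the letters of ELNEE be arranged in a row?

Letter multiplicities in ELNEE: E×3, L×1, N×1.
So there are 5! / (3!) = 20 distinguishable arrangements.

20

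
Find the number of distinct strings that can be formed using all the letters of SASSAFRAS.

2520

Letter multiplicities in SASSAFRAS: A×3, F×1, R×1, S×4.
The number of distinct arrangements is 9!/(4!·3!) = 362880/144 = 2520.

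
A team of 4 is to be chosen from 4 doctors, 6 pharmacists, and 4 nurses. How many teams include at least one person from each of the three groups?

528

Total 4-person selections from all 14: C(14,4) = 1001.
Selections missing a whole group: no doctors → C(10,4) = 210; no pharmacists → C(8,4) = 70; no nurses → C(10,4) = 210.
Add back selections omitting two groups (i.e. drawn from a single group): C(4,4) + C(6,4) + C(4,4) = 17.
By inclusion–exclusion: 1001 − 490 + 17 = 528.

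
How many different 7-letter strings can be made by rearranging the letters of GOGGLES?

The 7 letters of GOGGLES have repeats: G appearing 3 times.
Dividing 7! = 5040 by 3! = 6 for the repeated letters gives 840.

840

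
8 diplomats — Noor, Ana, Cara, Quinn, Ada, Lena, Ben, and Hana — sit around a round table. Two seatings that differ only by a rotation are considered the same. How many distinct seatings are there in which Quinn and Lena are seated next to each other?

Glue Quinn and Lena into a block (2 internal orders). Seating 7 units around a circle gives (6)! arrangements.
So 2 × (6)! = 2 × 720 = 1440.

1440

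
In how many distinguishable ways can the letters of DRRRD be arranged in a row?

10

DRRRD has 5 letters with D appearing twice and R appearing 3 times.
Dividing 5! = 120 by 3!·2! = 12 for the repeated letters gives 10.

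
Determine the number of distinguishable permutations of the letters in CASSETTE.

5040

Letter multiplicities in CASSETTE: A×1, C×1, E×2, S×2, T×2.
Dividing 8! = 40320 by 2!·2!·2! = 8 for the repeated letters gives 5040.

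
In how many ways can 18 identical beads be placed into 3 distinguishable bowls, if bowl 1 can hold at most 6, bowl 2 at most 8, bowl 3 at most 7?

10

By stars and bars, unrestricted non-negative solutions to x_1+…+x_3 = 18 number C(18+2,2) = 190.
Subtract solutions that violate a single cap (substitute x_i' = x_i − (cap_i+1)): x_1 ≥ 7 gives C(13,2) = 78; x_2 ≥ 9 gives C(11,2) = 55; x_3 ≥ 8 gives C(12,2) = 66. Together 199.
Add back pairs where two caps are both exceeded: 6 + 10 + 3 = 19.
By inclusion–exclusion the count is 190 − 199 + 19 = 10.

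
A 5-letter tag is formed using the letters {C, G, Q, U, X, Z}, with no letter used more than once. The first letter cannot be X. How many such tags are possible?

The first letter has 6−1 = 5 choices (anything except X).
The remaining 4 letters are filled from the other 5 symbols without repetition: 5 × 4 × 3 × 2 = 120.
Total: 5 × 120 = 600.

600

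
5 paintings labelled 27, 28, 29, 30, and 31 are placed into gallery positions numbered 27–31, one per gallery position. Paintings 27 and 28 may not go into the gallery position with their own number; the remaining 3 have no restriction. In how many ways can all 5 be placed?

Let Aᵢ (for i ∈ {27, 28}) be the placements that put painting i in its forbidden gallery position. Any j of these fix j positions, leaving (5−j)! ways to fill the rest, and there are C(2,j) ways to pick which j.
By inclusion–exclusion, the number of valid placements is Σ_{j=0}^{2} (−1)^j C(2,j)·(5−j)!.
Computing: 120 − 48 + 6 = 78.

78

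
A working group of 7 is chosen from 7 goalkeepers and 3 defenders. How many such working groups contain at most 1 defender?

22

Split by how many defenders are chosen (0 through 1).
Sum: C(3,0)·C(7,7) + C(3,1)·C(7,6) = 1 + 21 = 22.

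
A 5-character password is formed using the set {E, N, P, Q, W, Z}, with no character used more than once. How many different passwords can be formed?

720

Choose and order 5 of the 6 symbols: the first character has 6 options, the next 5, and so on down to 2.
6 × 5 × 4 × 3 × 2 = 720.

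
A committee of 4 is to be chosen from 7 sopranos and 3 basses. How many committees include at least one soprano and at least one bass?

175

Unrestricted: C(10,4) = 210 ways to pick any 4 of the 10.
Subtract selections that omit an entire group: no sopranos → C(3,4) = 0; no basses → C(7,4) = 35.
Both groups omitted at once is impossible, so 210 − 35 = 175.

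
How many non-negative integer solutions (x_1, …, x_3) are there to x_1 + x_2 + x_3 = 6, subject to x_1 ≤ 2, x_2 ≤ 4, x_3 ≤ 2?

6

Without the upper bounds there are C(8,2) = 28 ways to split 6 among 3 variables.
Subtract solutions that violate a single cap (substitute x_i' = x_i − (cap_i+1)): x_1 ≥ 3 gives C(5,2) = 10; x_2 ≥ 5 gives C(3,2) = 3; x_3 ≥ 3 gives C(5,2) = 10. Together 23.
Add back pairs where two caps are both exceeded: 0 + 1 + 0 = 1.
By inclusion–exclusion the count is 28 − 23 + 1 = 6.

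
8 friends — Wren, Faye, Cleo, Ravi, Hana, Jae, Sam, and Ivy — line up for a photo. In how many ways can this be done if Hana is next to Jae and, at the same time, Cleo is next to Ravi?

Treat {Hana,Jae} as one block (2 orders) and {Cleo,Ravi} as another (2 orders).
That leaves 6 units to arrange: 2 × 2 × 6! = 4 × 720 = 2880.

2880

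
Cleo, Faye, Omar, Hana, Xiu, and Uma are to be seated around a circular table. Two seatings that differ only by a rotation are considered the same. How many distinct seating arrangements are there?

120

Around a circle, 6 distinct people have 6!/6 = (5)! = 120 rotationally distinct seatings.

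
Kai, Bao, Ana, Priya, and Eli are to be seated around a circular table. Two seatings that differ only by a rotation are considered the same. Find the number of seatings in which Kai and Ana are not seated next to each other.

All circular seatings of 5 people number (4)! = 24.
Seatings with Kai beside Ana: treat them as a block with 2 internal orders, giving 2 × (3)! = 12.
Subtracting, 24 − 12 = 12.

12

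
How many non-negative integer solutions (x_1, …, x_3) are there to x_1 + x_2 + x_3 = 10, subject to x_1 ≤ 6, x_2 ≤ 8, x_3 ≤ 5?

By stars and bars, unrestricted non-negative solutions to x_1+…+x_3 = 10 number C(10+2,2) = 66.
Subtract solutions that violate a single cap (substitute x_i' = x_i − (cap_i+1)): x_1 ≥ 7 gives C(5,2) = 10; x_2 ≥ 9 gives C(3,2) = 3; x_3 ≥ 6 gives C(6,2) = 15. Together 28.
No two caps can be exceeded simultaneously, so the pair terms are all 0.
By inclusion–exclusion the count is 66 − 28 + 0 = 38.

38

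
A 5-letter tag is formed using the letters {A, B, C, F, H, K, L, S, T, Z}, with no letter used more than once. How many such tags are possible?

30240

This is a permutation of 5 out of 10: P(10,5) = 10!/5!.
10 × 9 × 8 × 7 × 6 = 30240.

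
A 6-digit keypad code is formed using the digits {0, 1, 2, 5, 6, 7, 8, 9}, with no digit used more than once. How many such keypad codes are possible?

Choose and order 6 of the 8 symbols: the first digit has 8 options, the next 7, and so on down to 3.
8 × 7 × 6 × 5 × 4 × 3 = 20160.

20160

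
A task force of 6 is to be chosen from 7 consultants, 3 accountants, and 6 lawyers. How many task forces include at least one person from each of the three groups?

With no constraint there are C(16,6) = 8008 possible selections.
Selections missing a whole group: no consultants → C(9,6) = 84; no accountants → C(13,6) = 1716; no lawyers → C(10,6) = 210.
Add back selections omitting two groups (i.e. drawn from a single group): C(7,6) + C(3,6) + C(6,6) = 8.
By inclusion–exclusion: 8008 − 2010 + 8 = 6006.

6006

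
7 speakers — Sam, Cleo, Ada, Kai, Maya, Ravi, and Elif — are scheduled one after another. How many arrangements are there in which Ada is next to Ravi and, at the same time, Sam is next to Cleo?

Treat {Ada,Ravi} as one block (2 orders) and {Sam,Cleo} as another (2 orders).
That leaves 5 units to arrange: 2 × 2 × 5! = 4 × 120 = 480.

480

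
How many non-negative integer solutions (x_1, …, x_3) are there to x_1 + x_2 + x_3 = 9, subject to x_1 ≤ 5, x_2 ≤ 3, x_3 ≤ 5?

14

Without the upper bounds there are C(11,2) = 55 ways to split 9 among 3 variables.
Subtract solutions that violate a single cap (substitute x_i' = x_i − (cap_i+1)): x_1 ≥ 6 gives C(5,2) = 10; x_2 ≥ 4 gives C(7,2) = 21; x_3 ≥ 6 gives C(5,2) = 10. Together 41.
No two caps can be exceeded simultaneously, so the pair terms are all 0.
By inclusion–exclusion the count is 55 − 41 + 0 = 14.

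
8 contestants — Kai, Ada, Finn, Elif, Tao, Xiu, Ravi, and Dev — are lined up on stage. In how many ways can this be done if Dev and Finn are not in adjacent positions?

30240

There are 8! = 40320 arrangements in all. If Dev and Finn are adjacent, merging them into one block gives 2·(7)! = 10080 arrangements.
Complementary counting: 40320 − 10080 = 30240.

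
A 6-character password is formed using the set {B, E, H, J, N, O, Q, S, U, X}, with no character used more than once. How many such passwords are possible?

151200

Choose and order 6 of the 10 symbols: the first character has 10 options, the next 9, and so on down to 5.
That product is 10 × 9 × 8 × 7 × 6 × 5 = 151200.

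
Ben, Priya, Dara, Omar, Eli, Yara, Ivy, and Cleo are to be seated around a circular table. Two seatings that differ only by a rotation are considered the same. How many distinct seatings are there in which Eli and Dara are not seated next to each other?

All circular seatings of 8 people number (7)! = 5040.
Seatings with Eli beside Dara: treat them as a block with 2 internal orders, giving 2 × (6)! = 1440.
Subtracting, 5040 − 1440 = 3600.

3600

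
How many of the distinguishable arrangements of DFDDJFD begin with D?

60

Fix D in the first position and arrange the remaining 6 letters.
Those 6 letters have D appearing 3 times and F appearing twice, giving (6)!/(3!·2!) = 60.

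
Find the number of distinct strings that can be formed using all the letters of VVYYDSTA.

VVYYDSTA has 8 letters with V appearing twice and Y appearing twice.
The number of distinct arrangements is 8!/(2!·2!) = 40320/4 = 10080.

10080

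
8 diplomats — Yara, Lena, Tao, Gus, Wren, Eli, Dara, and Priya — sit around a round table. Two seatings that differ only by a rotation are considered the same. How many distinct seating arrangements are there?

5040

Seat Yara anywhere (absorbing the rotational symmetry), then permute the other 7: (7)! = 5040.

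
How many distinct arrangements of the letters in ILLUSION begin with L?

Fix L in the first position and arrange the remaining 7 letters.
Those 7 letters have I appearing twice, giving (7)!/(2!) = 2520.

2520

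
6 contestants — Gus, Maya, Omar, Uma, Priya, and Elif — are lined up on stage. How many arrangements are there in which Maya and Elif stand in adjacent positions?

Glue Maya and Elif into one block (2 internal orders), leaving 5 units to arrange in a row.
That gives 2 × 5! = 2 × 120 = 240.

240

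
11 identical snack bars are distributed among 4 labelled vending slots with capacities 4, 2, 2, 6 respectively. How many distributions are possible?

By stars and bars, unrestricted non-negative solutions to x_1+…+x_4 = 11 number C(11+3,3) = 364.
Subtract solutions that violate a single cap (substitute x_i' = x_i − (cap_i+1)): x_1 ≥ 5 gives C(9,3) = 84; x_2 ≥ 3 gives C(11,3) = 165; x_3 ≥ 3 gives C(11,3) = 165; x_4 ≥ 7 gives C(7,3) = 35. Together 449.
Add back pairs where two caps are both exceeded: 20 + 20 + 0 + 56 + 4 + 4 = 104.
Subtract triples: 1 + 0 + 0 + 0 = 1.
By inclusion–exclusion the count is 364 − 449 + 104 − 1 = 18.

18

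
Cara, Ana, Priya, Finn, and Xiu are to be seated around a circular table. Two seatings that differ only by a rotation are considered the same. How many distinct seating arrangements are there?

Fix one person's seat to break rotational symmetry; the remaining 4 people can be arranged in (4)! = 24 ways.

24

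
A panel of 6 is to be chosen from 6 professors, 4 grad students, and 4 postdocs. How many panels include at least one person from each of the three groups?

Total 6-person selections from all 14: C(14,6) = 3003.
Subtract selections that omit an entire group: no professors → C(8,6) = 28; no grad students → C(10,6) = 210; no postdocs → C(10,6) = 210.
Add back selections omitting two groups (i.e. drawn from a single group): C(6,6) + C(4,6) + C(4,6) = 1.
By inclusion–exclusion: 3003 − 448 + 1 = 2556.

2556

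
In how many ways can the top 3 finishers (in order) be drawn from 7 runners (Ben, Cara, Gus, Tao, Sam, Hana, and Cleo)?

210

This is an ordered selection of 3 from 7: P(7,3).
That gives 7 × 6 × 5 = 210.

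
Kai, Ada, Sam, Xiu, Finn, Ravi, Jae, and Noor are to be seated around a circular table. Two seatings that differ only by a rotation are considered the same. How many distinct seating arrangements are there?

5040

Fix one person's seat to break rotational symmetry; the remaining 7 people can be arranged in (7)! = 5040 ways.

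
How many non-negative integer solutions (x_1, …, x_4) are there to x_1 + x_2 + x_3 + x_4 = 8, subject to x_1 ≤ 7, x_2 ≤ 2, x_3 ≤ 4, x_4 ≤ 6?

85

By stars and bars, unrestricted non-negative solutions to x_1+…+x_4 = 8 number C(8+3,3) = 165.
Subtract solutions that violate a single cap (substitute x_i' = x_i − (cap_i+1)): x_1 ≥ 8 gives C(3,3) = 1; x_2 ≥ 3 gives C(8,3) = 56; x_3 ≥ 5 gives C(6,3) = 20; x_4 ≥ 7 gives C(4,3) = 4. Together 81.
Add back pairs where two caps are both exceeded: 0 + 0 + 0 + 1 + 0 + 0 = 1.
By inclusion–exclusion the count is 165 − 81 + 1 = 85.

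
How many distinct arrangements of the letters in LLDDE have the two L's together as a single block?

Treat the 2 copies of L as a single block. The multiset to arrange is then {LL, D, D, E}, 4 items in all.
That gives (4)!/(2!) = 12 arrangements.

12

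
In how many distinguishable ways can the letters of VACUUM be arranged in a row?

The 6 letters of VACUUM have repeats: U appearing twice.
The number of distinct arrangements is 6!/(2!) = 720/2 = 360.

360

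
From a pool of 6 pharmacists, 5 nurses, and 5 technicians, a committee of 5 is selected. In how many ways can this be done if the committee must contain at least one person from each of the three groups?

Unrestricted: C(16,5) = 4368 ways to pick any 5 of the 16.
Selections missing a whole group: no pharmacists → C(10,5) = 252; no nurses → C(11,5) = 462; no technicians → C(11,5) = 462.
Add back selections omitting two groups (i.e. drawn from a single group): C(6,5) + C(5,5) + C(5,5) = 8.
By inclusion–exclusion: 4368 − 1176 + 8 = 3200.

3200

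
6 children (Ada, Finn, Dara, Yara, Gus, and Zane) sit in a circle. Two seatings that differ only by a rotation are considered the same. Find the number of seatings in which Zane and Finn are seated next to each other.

48

Treat {Zane, Finn} as one unit (2 internal orders) and seat the resulting 5 units around the table: (4)! circular arrangements.
So 2 × (4)! = 2 × 24 = 48.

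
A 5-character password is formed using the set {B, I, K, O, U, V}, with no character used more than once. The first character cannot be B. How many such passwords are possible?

600

The first character has 6−1 = 5 choices (anything except B).
The remaining 4 characters are filled from the other 5 symbols without repetition: 5 × 4 × 3 × 2 = 120.
Total: 5 × 120 = 600.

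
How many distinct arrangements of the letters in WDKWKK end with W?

With the last slot taken by W, it remains to arrange the other 5 letters (DKWKK).
Those 5 letters have K appearing 3 times, giving (5)!/(3!) = 20.

20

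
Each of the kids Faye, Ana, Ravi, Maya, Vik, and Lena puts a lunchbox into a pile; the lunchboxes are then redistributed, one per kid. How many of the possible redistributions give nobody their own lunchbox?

265

This is the derangement count D_6: permutations of 6 items with no fixed point.
By inclusion–exclusion this is Σ_{j=0}^{6} (−1)^j C(6,j)·(6−j)!.
Computing: 720 − 720 + 360 − 120 + 30 − 6 + 1 = 265.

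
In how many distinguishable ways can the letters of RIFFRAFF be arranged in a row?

840

Letter multiplicities in RIFFRAFF: A×1, F×4, I×1, R×2.
Dividing 8! = 40320 by 4!·2! = 48 for the repeated letters gives 840.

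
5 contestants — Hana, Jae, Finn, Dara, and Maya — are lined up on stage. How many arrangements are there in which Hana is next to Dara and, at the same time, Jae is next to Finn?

24

Treat {Hana,Dara} as one block (2 orders) and {Jae,Finn} as another (2 orders).
That leaves 3 units to arrange: 2 × 2 × 3! = 4 × 6 = 24.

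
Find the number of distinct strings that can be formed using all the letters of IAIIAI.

15

IAIIAI has 6 letters with A appearing twice and I appearing 4 times.
Dividing 6! = 720 by 4!·2! = 48 for the repeated letters gives 15.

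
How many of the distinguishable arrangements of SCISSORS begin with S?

840

With the first slot taken by S, it remains to arrange the other 7 letters (CISSORS).
Those 7 letters have S appearing 3 times, giving (7)!/(3!) = 840.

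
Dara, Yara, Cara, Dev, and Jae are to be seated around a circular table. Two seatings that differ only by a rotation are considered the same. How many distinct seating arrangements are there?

Around a circle, 5 distinct people have 5!/5 = (4)! = 24 rotationally distinct seatings.

24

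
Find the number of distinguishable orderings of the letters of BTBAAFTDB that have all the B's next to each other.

1260

Treat the 3 copies of B as a single block. The multiset to arrange is then {BBB, A, A, D, F, T, T}, 7 items in all.
That gives (7)!/(2!·2!) = 1260 arrangements.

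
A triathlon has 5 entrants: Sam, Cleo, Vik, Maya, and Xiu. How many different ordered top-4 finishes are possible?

120

There are 5 choices for 1st place, 4 for 2nd, and so on down to 2 for position 4.
That gives 5 × 4 × 3 × 2 = 120.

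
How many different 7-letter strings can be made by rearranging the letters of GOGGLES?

The 7 letters of GOGGLES have repeats: G appearing 3 times.
The number of distinct arrangements is 7!/(3!) = 5040/6 = 840.

840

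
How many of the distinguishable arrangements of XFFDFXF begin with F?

60

Fix F in the first position and arrange the remaining 6 letters.
Those 6 letters have F appearing 3 times and X appearing twice, giving (6)!/(3!·2!) = 60.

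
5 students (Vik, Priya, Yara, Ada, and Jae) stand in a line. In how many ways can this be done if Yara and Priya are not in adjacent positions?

There are 5! = 120 arrangements in all. If Yara and Priya are adjacent, merging them into one block gives 2·(4)! = 48 arrangements.
Complementary counting: 120 − 48 = 72.

72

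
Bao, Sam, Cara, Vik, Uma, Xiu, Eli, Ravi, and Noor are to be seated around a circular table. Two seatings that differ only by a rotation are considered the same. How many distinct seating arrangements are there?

Seat Bao anywhere (absorbing the rotational symmetry), then permute the other 8: (8)! = 40320.

40320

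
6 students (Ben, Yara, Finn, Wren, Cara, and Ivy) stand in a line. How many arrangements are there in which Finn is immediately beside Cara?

240

Glue Finn and Cara into one block (2 internal orders), leaving 5 units to arrange in a row.
That gives 2 × 5! = 2 × 120 = 240.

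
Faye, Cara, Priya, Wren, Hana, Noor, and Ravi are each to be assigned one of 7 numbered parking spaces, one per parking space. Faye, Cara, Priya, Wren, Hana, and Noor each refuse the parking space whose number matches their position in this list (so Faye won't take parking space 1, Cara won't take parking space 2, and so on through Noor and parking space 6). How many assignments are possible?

Let Aᵢ (for 1 ≤ i ≤ 6) be the placements that put person i in their forbidden parking space. Any j of these fix j positions, leaving (7−j)! ways to fill the rest, and there are C(6,j) ways to pick which j.
By inclusion–exclusion, the number of valid placements is Σ_{j=0}^{6} (−1)^j C(6,j)·(7−j)!.
Computing: 5040 − 4320 + 1800 − 480 + 90 − 12 + 1 = 2119.

2119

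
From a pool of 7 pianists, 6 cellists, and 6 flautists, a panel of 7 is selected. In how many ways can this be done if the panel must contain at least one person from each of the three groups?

46165

Total 7-person selections from all 19: C(19,7) = 50388.
Subtract selections that omit an entire group: no pianists → C(12,7) = 792; no cellists → C(13,7) = 1716; no flautists → C(13,7) = 1716.
Add back selections omitting two groups (i.e. drawn from a single group): C(7,7) + C(6,7) + C(6,7) = 1.
By inclusion–exclusion: 50388 − 4224 + 1 = 46165.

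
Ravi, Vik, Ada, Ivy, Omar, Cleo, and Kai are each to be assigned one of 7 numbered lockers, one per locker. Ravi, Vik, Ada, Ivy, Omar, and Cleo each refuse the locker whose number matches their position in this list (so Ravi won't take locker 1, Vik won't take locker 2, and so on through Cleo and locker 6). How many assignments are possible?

Let Aᵢ (for 1 ≤ i ≤ 6) be the placements that put person i in their forbidden locker. Any j of these fix j positions, leaving (7−j)! ways to fill the rest, and there are C(6,j) ways to pick which j.
By inclusion–exclusion, the number of valid placements is Σ_{j=0}^{6} (−1)^j C(6,j)·(7−j)!.
Computing: 5040 − 4320 + 1800 − 480 + 90 − 12 + 1 = 2119.

2119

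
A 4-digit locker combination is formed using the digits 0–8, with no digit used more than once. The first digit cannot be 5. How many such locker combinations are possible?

2688

The first digit has 9−1 = 8 choices (anything except 5).
The remaining 3 digits are filled from the other 8 symbols without repetition: 8 × 7 × 6 = 336.
Total: 8 × 336 = 2688.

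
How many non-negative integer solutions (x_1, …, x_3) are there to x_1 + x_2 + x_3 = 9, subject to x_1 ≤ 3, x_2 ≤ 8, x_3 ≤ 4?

By stars and bars, unrestricted non-negative solutions to x_1+…+x_3 = 9 number C(9+2,2) = 55.
Subtract solutions that violate a single cap (substitute x_i' = x_i − (cap_i+1)): x_1 ≥ 4 gives C(7,2) = 21; x_2 ≥ 9 gives C(2,2) = 1; x_3 ≥ 5 gives C(6,2) = 15. Together 37.
Add back pairs where two caps are both exceeded: 0 + 1 + 0 = 1.
By inclusion–exclusion the count is 55 − 37 + 1 = 19.

19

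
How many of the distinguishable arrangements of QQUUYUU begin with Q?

Fix Q in the first position and arrange the remaining 6 letters.
Those 6 letters have U appearing 4 times, giving (6)!/(4!) = 30.

30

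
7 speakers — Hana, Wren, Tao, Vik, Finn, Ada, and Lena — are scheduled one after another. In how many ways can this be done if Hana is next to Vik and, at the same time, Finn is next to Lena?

480

Treat {Hana,Vik} as one block (2 orders) and {Finn,Lena} as another (2 orders).
That leaves 5 units to arrange: 2 × 2 × 5! = 4 × 120 = 480.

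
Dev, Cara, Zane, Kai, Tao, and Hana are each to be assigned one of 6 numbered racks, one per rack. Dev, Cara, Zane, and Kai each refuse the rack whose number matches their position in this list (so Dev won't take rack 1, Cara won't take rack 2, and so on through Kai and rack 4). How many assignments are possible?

362

Let Aᵢ (for 1 ≤ i ≤ 4) be the placements that put person i in their forbidden rack. Any j of these fix j positions, leaving (6−j)! ways to fill the rest, and there are C(4,j) ways to pick which j.
By inclusion–exclusion, the number of valid placements is Σ_{j=0}^{4} (−1)^j C(4,j)·(6−j)!.
Computing: 720 − 480 + 144 − 24 + 2 = 362.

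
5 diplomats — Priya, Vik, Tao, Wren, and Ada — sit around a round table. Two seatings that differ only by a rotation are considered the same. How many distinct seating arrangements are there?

24

Fix one person's seat to break rotational symmetry; the remaining 4 people can be arranged in (4)! = 24 ways.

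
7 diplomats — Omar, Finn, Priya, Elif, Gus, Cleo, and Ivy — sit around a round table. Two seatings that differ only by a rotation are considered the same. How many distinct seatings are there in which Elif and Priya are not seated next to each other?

Without the restriction there are (6)! = 720 seatings.
Seatings with Elif beside Priya: treat them as a block with 2 internal orders, giving 2 × (5)! = 240.
Subtracting, 720 − 240 = 480.

480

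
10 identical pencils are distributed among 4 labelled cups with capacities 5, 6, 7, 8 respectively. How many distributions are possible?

217

Without the upper bounds there are C(13,3) = 286 ways to split 10 among 4 cups.
Subtract solutions that violate a single cap (substitute x_i' = x_i − (cap_i+1)): x_1 ≥ 6 gives C(7,3) = 35; x_2 ≥ 7 gives C(6,3) = 20; x_3 ≥ 8 gives C(5,3) = 10; x_4 ≥ 9 gives C(4,3) = 4. Together 69.
No two caps can be exceeded simultaneously, so the pair terms are all 0.
By inclusion–exclusion the count is 286 − 69 + 0 = 217.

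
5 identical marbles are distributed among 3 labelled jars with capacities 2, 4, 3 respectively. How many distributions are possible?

By stars and bars, unrestricted non-negative solutions to x_1+…+x_3 = 5 number C(5+2,2) = 21.
Subtract solutions that violate a single cap (substitute x_i' = x_i − (cap_i+1)): x_1 ≥ 3 gives C(4,2) = 6; x_2 ≥ 5 gives C(2,2) = 1; x_3 ≥ 4 gives C(3,2) = 3. Together 10.
No two caps can be exceeded simultaneously, so the pair terms are all 0.
By inclusion–exclusion the count is 21 − 10 + 0 = 11.

11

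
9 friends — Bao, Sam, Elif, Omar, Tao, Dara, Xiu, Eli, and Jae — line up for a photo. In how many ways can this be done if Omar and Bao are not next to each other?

282240

Of the 9! = 362880 arrangements, those with Omar and Bao adjacent number 2 × 8! = 80640 (treat the pair as a block with 2 internal orders).
So 362880 − 80640 = 282240 arrangements keep them apart.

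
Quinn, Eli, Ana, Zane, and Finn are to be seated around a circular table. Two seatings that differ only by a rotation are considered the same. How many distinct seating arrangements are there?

24

Fix one person's seat to break rotational symmetry; the remaining 4 people can be arranged in (4)! = 24 ways.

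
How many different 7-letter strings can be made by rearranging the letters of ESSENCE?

420

ESSENCE has 7 letters with E appearing 3 times and S appearing twice.
So there are 7! / (3!·2!) = 420 distinguishable arrangements.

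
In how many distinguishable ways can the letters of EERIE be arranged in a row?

Letter multiplicities in EERIE: E×3, I×1, R×1.
The number of distinct arrangements is 5!/(3!) = 120/6 = 20.

20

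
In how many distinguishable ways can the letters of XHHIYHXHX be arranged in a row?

2520

The 9 letters of XHHIYHXHX have repeats: H appearing 4 times and X appearing 3 times.
The number of distinct arrangements is 9!/(4!·3!) = 362880/144 = 2520.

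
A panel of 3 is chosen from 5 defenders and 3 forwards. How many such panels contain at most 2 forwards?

Split by how many forwards are chosen (0 through 2).
Sum: C(3,0)·C(5,3) + C(3,1)·C(5,2) + C(3,2)·C(5,1) = 10 + 30 + 15 = 55.

55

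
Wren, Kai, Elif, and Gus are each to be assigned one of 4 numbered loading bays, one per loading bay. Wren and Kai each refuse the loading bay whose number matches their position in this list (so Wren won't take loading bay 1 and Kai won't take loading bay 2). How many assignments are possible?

14

Let Aᵢ (for i ∈ {1, 2}) be the placements that put person i in their forbidden loading bay. Any j of these fix j positions, leaving (4−j)! ways to fill the rest, and there are C(2,j) ways to pick which j.
By inclusion–exclusion, the number of valid placements is Σ_{j=0}^{2} (−1)^j C(2,j)·(4−j)!.
Computing: 24 − 12 + 2 = 14.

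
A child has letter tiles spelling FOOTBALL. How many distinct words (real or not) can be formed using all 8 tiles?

10080

The 8 letters of FOOTBALL have repeats: L appearing twice and O appearing twice.
Dividing 8! = 40320 by 2!·2! = 4 for the repeated letters gives 10080.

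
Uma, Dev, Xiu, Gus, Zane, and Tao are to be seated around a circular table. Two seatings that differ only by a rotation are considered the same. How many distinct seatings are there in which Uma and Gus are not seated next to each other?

All circular seatings of 6 people number (5)! = 120.
Those with Uma next to Gus: fuse the pair into one unit and seat 5 units around a circle — 2·(4)! = 48.
Subtracting, 120 − 48 = 72.

72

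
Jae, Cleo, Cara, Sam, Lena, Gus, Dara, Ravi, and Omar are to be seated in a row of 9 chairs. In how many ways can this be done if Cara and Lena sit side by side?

80640

Glue Cara and Lena into one block (2 internal orders), leaving 8 units to arrange in a row.
So the count is 2·(8)! = 80640.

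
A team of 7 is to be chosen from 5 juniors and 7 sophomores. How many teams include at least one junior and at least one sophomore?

791

With no constraint there are C(12,7) = 792 possible selections.
Subtract selections that omit an entire group: no juniors → C(7,7) = 1; no sophomores → C(5,7) = 0.
Both groups omitted at once is impossible, so 792 − 1 = 791.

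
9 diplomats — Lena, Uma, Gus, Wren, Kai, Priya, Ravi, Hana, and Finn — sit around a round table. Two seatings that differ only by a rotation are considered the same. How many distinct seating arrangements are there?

Seat Lena anywhere (absorbing the rotational symmetry), then permute the other 8: (8)! = 40320.

40320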